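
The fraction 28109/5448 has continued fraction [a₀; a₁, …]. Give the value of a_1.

6

⌊28109/5448⌋ = 5, remainder 869
⌊5448/869⌋ = 6, remainder 234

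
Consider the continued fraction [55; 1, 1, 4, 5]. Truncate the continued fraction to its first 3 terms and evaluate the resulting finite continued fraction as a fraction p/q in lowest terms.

Use the convergent recurrence hₖ = aₖ·hₖ₋₁ + hₖ₋₂ (and likewise for the denominators kₖ):
a_0 = 55: 55/1
a_1 = 1: 56/1
a_2 = 1: 111/2

111/2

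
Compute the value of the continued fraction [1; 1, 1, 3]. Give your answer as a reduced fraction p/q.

a_0 = 1: 1/1
a_1 = 1: 2/1
a_2 = 1: 3/2
a_3 = 3: 11/7

11/7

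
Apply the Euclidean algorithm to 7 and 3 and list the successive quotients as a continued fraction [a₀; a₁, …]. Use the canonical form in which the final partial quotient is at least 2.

[2; 3]

Run the Euclidean algorithm, recording each quotient:
7 = 2·3 + 1, so a_0 = 2
3 = 3·1 + 0, so a_1 = 3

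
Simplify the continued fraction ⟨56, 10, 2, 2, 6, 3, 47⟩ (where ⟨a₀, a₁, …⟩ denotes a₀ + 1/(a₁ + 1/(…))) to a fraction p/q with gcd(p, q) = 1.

Compute successive convergents:
a_0 = 56: 56/1
a_1 = 10: 561/10
a_2 = 2: 1178/21
a_3 = 2: 2917/52
a_4 = 6: 18680/333
a_5 = 3: 58957/1051
a_6 = 47: 2789659/49730

2789659/49730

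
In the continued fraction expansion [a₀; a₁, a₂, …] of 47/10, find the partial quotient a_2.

Apply division with remainder until the remainder is 0:
⌊47/10⌋ = 4, remainder 7
⌊10/7⌋ = 1, remainder 3
⌊7/3⌋ = 2, remainder 1

2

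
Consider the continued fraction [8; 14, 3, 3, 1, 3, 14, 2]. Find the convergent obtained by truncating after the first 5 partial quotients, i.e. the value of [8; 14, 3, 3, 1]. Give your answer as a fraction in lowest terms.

Start with 1.
3 + 1/(1/1) = 3 + 1/1 = 4/1
3 + 1/(4/1) = 3 + 1/4 = 13/4
14 + 1/(13/4) = 14 + 4/13 = 186/13
8 + 1/(186/13) = 8 + 13/186 = 1501/186

1501/186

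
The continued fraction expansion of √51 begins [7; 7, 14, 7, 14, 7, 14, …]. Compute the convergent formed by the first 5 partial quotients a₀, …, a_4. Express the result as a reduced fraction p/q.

Build up convergents one term at a time:
a_0 = 7: 7/1
a_1 = 7: 50/7
a_2 = 14: 707/99
a_3 = 7: 4999/700
a_4 = 14: 70693/9899

70693/9899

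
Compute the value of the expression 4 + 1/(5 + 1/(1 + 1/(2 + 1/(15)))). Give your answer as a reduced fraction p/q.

1090/261

a_0 = 4: 4/1
a_1 = 5: 21/5
a_2 = 1: 25/6
a_3 = 2: 71/17
a_4 = 15: 1090/261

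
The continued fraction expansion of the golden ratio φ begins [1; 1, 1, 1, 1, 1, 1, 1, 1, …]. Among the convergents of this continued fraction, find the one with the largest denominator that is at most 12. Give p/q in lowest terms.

13/8

a_0 = 1: 1/1  (≤ bound)
a_1 = 1: 2/1  (≤ bound)
a_2 = 1: 3/2  (≤ bound)
a_3 = 1: 5/3  (≤ bound)
a_4 = 1: 8/5  (≤ bound)
a_5 = 1: 13/8  (≤ bound)
a_6 = 1: 21/13  (> 12, stop)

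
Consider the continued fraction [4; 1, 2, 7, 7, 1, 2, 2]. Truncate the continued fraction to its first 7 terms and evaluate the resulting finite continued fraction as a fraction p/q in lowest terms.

Collapse the nested fraction from the inside out:
Start with 2.
1 + 1/(2/1) = 1 + 1/2 = 3/2
7 + 1/(3/2) = 7 + 2/3 = 23/3
7 + 1/(23/3) = 7 + 3/23 = 164/23
2 + 1/(164/23) = 2 + 23/164 = 351/164
1 + 1/(351/164) = 1 + 164/351 = 515/351
4 + 1/(515/351) = 4 + 351/515 = 2411/515

2411/515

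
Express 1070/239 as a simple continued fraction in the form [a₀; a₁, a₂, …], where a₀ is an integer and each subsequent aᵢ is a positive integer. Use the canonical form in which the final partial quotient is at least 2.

1070 = 4·239 + 114, so a_0 = 4
239 = 2·114 + 11, so a_1 = 2
114 = 10·11 + 4, so a_2 = 10
11 = 2·4 + 3, so a_3 = 2
4 = 1·3 + 1, so a_4 = 1
3 = 3·1 + 0, so a_5 = 3

[4; 2, 10, 2, 1, 3]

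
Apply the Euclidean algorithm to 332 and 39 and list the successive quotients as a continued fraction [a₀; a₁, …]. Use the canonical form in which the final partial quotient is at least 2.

⌊332/39⌋ = 8, remainder 20
⌊39/20⌋ = 1, remainder 19
⌊20/19⌋ = 1, remainder 1
⌊19/1⌋ = 19, remainder 0

[8; 1, 1, 19]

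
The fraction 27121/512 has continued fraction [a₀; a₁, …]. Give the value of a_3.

7

Apply division with remainder until the remainder is 0:
27121 = 52·512 + 497, so a_0 = 52
512 = 1·497 + 15, so a_1 = 1
497 = 33·15 + 2, so a_2 = 33
15 = 7·2 + 1, so a_3 = 7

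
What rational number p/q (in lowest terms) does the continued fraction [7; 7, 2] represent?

107/15

a_0 = 7: 7/1
a_1 = 7: 50/7
a_2 = 2: 107/15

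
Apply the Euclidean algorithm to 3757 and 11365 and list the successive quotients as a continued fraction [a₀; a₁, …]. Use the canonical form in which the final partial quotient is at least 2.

3757 ÷ 11365 → quotient 0, remainder 3757
11365 ÷ 3757 → quotient 3, remainder 94
3757 ÷ 94 → quotient 39, remainder 91
94 ÷ 91 → quotient 1, remainder 3
91 ÷ 3 → quotient 30, remainder 1
3 ÷ 1 → quotient 3, remainder 0

[0; 3, 39, 1, 30, 3]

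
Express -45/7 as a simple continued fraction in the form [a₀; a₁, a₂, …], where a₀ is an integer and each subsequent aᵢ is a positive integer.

-45 ÷ 7 → quotient -7, remainder 4
7 ÷ 4 → quotient 1, remainder 3
4 ÷ 3 → quotient 1, remainder 1
3 ÷ 1 → quotient 3, remainder 0

[-7; 1, 1, 3]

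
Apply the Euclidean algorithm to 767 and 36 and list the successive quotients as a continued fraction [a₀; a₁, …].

[21; 3, 3, 1, 2]

⌊767/36⌋ = 21, remainder 11
⌊36/11⌋ = 3, remainder 3
⌊11/3⌋ = 3, remainder 2
⌊3/2⌋ = 1, remainder 1
⌊2/1⌋ = 2, remainder 0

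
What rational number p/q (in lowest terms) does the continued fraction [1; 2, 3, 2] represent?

23/16

Start with 2.
3 + 1/(2/1) = 3 + 1/2 = 7/2
2 + 1/(7/2) = 2 + 2/7 = 16/7
1 + 1/(16/7) = 1 + 7/16 = 23/16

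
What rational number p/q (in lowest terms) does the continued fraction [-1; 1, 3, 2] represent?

a_0 = -1: -1/1
a_1 = 1: 0/1
a_2 = 3: -1/4
a_3 = 2: -2/9

-2/9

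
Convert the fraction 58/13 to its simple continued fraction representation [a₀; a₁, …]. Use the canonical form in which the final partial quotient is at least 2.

⌊58/13⌋ = 4, remainder 6
⌊13/6⌋ = 2, remainder 1
⌊6/1⌋ = 6, remainder 0

[4; 2, 6]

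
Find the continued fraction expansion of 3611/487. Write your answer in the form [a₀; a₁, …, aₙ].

3611 = 7·487 + 202, so a_0 = 7
487 = 2·202 + 83, so a_1 = 2
202 = 2·83 + 36, so a_2 = 2
83 = 2·36 + 11, so a_3 = 2
36 = 3·11 + 3, so a_4 = 3
11 = 3·3 + 2, so a_5 = 3
3 = 1·2 + 1, so a_6 = 1
2 = 2·1 + 0, so a_7 = 2

[7; 2, 2, 2, 3, 3, 1, 2]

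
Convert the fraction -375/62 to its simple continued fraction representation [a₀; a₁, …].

[-7; 1, 19, 1, 2]

Repeatedly divide and take the remainder:
-375 ÷ 62 → quotient -7, remainder 59
62 ÷ 59 → quotient 1, remainder 3
59 ÷ 3 → quotient 19, remainder 2
3 ÷ 2 → quotient 1, remainder 1
2 ÷ 1 → quotient 2, remainder 0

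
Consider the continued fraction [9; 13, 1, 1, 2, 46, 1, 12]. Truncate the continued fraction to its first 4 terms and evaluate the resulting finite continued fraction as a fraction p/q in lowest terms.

Use the convergent recurrence hₖ = aₖ·hₖ₋₁ + hₖ₋₂ (and likewise for the denominators kₖ):
a_0 = 9: 9/1
a_1 = 13: 118/13
a_2 = 1: 127/14
a_3 = 1: 245/27

245/27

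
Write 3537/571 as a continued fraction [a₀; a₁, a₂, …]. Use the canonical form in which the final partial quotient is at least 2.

3537 = 6·571 + 111, so a_0 = 6
571 = 5·111 + 16, so a_1 = 5
111 = 6·16 + 15, so a_2 = 6
16 = 1·15 + 1, so a_3 = 1
15 = 15·1 + 0, so a_4 = 15

[6; 5, 6, 1, 15]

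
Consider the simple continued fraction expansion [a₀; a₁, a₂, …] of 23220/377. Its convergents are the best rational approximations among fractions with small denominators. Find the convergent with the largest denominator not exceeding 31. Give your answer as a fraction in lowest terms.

1355/22

a_0 = 61: 61/1  (≤ bound)
a_1 = 1: 62/1  (≤ bound)
a_2 = 1: 123/2  (≤ bound)
a_3 = 2: 308/5  (≤ bound)
a_4 = 4: 1355/22  (≤ bound)
a_5 = 3: 4373/71  (> 31, stop)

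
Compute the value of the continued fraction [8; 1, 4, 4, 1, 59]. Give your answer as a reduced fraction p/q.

13696/1555

Start with 59.
1 + 1/(59/1) = 1 + 1/59 = 60/59
4 + 1/(60/59) = 4 + 59/60 = 299/60
4 + 1/(299/60) = 4 + 60/299 = 1256/299
1 + 1/(1256/299) = 1 + 299/1256 = 1555/1256
8 + 1/(1555/1256) = 8 + 1256/1555 = 13696/1555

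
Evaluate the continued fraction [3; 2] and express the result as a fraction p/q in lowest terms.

Use the convergent recurrence hₖ = aₖ·hₖ₋₁ + hₖ₋₂ (and likewise for the denominators kₖ):
a_0 = 3: 3/1
a_1 = 2: 7/2

7/2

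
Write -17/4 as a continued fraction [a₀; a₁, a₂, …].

[-5; 1, 3]

Apply division with remainder until the remainder is 0:
-17 ÷ 4 → quotient -5, remainder 3
4 ÷ 3 → quotient 1, remainder 1
3 ÷ 1 → quotient 3, remainder 0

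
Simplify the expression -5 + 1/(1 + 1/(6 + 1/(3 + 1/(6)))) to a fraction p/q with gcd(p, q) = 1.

-575/139

Use the convergent recurrence hₖ = aₖ·hₖ₋₁ + hₖ₋₂ (and likewise for the denominators kₖ):
a_0 = -5: -5/1
a_1 = 1: -4/1
a_2 = 6: -29/7
a_3 = 3: -91/22
a_4 = 6: -575/139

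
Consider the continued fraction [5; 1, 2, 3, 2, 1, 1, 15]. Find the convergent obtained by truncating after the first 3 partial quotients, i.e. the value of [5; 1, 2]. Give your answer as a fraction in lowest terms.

a_0 = 5: 5/1
a_1 = 1: 6/1
a_2 = 2: 17/3

17/3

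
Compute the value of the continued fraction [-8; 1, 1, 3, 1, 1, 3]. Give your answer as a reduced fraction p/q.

a_0 = -8: -8/1
a_1 = 1: -7/1
a_2 = 1: -15/2
a_3 = 3: -52/7
a_4 = 1: -67/9
a_5 = 1: -119/16
a_6 = 3: -424/57

-424/57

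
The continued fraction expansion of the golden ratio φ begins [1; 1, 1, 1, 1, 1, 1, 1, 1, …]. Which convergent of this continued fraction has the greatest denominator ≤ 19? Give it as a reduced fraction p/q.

a_0 = 1: 1/1  (≤ bound)
a_1 = 1: 2/1  (≤ bound)
a_2 = 1: 3/2  (≤ bound)
a_3 = 1: 5/3  (≤ bound)
a_4 = 1: 8/5  (≤ bound)
a_5 = 1: 13/8  (≤ bound)
a_6 = 1: 21/13  (≤ bound)
a_7 = 1: 34/21  (> 19, stop)

21/13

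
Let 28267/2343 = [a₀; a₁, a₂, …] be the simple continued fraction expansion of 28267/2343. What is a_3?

1

⌊28267/2343⌋ = 12, remainder 151
⌊2343/151⌋ = 15, remainder 78
⌊151/78⌋ = 1, remainder 73
⌊78/73⌋ = 1, remainder 5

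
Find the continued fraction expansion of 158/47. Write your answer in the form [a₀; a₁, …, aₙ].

[3; 2, 1, 3, 4]

158 = 3·47 + 17, so a_0 = 3
47 = 2·17 + 13, so a_1 = 2
17 = 1·13 + 4, so a_2 = 1
13 = 3·4 + 1, so a_3 = 3
4 = 4·1 + 0, so a_4 = 4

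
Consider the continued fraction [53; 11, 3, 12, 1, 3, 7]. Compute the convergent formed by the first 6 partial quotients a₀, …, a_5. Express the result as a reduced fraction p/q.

94391/1778

Use the convergent recurrence hₖ = aₖ·hₖ₋₁ + hₖ₋₂ (and likewise for the denominators kₖ):
a_0 = 53: 53/1
a_1 = 11: 584/11
a_2 = 3: 1805/34
a_3 = 12: 22244/419
a_4 = 1: 24049/453
a_5 = 3: 94391/1778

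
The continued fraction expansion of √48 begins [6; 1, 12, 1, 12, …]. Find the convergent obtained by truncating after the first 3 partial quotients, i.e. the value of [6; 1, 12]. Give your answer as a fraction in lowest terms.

90/13

Use the convergent recurrence hₖ = aₖ·hₖ₋₁ + hₖ₋₂ (and likewise for the denominators kₖ):
a_0 = 6: 6/1
a_1 = 1: 7/1
a_2 = 12: 90/13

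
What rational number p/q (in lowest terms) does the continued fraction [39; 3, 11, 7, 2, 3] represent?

70350/1789

Start with 3.
2 + 1/(3/1) = 2 + 1/3 = 7/3
7 + 1/(7/3) = 7 + 3/7 = 52/7
11 + 1/(52/7) = 11 + 7/52 = 579/52
3 + 1/(579/52) = 3 + 52/579 = 1789/579
39 + 1/(1789/579) = 39 + 579/1789 = 70350/1789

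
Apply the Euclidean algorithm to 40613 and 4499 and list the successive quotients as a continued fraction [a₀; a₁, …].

40613 ÷ 4499 → quotient 9, remainder 122
4499 ÷ 122 → quotient 36, remainder 107
122 ÷ 107 → quotient 1, remainder 15
107 ÷ 15 → quotient 7, remainder 2
15 ÷ 2 → quotient 7, remainder 1
2 ÷ 1 → quotient 2, remainder 0

[9; 36, 1, 7, 7, 2]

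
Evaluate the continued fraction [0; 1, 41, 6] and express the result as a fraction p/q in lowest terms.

247/253

Work from the innermost term outward:
Start with 6.
41 + 1/(6/1) = 41 + 1/6 = 247/6
1 + 1/(247/6) = 1 + 6/247 = 253/247
0 + 1/(253/247) = 0 + 247/253 = 247/253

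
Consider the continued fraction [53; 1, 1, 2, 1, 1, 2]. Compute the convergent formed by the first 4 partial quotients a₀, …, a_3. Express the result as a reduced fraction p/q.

Use the convergent recurrence hₖ = aₖ·hₖ₋₁ + hₖ₋₂ (and likewise for the denominators kₖ):
a_0 = 53: 53/1
a_1 = 1: 54/1
a_2 = 1: 107/2
a_3 = 2: 268/5

268/5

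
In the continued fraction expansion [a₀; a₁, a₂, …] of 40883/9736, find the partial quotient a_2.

47

Repeatedly divide and take the remainder:
40883 ÷ 9736 → quotient 4, remainder 1939
9736 ÷ 1939 → quotient 5, remainder 41
1939 ÷ 41 → quotient 47, remainder 12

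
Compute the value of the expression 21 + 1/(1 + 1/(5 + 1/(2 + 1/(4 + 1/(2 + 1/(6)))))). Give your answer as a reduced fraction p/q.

a_0 = 21: 21/1
a_1 = 1: 22/1
a_2 = 5: 131/6
a_3 = 2: 284/13
a_4 = 4: 1267/58
a_5 = 2: 2818/129
a_6 = 6: 18175/832

18175/832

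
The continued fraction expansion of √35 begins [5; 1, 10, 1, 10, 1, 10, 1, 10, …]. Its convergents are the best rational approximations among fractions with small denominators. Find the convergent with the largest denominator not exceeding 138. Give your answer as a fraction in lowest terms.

775/131

a_0 = 5: 5/1  (≤ bound)
a_1 = 1: 6/1  (≤ bound)
a_2 = 10: 65/11  (≤ bound)
a_3 = 1: 71/12  (≤ bound)
a_4 = 10: 775/131  (≤ bound)
a_5 = 1: 846/143  (> 138, stop)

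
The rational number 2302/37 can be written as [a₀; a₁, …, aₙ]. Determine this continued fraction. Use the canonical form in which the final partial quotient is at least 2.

[62; 4, 1, 1, 1, 2]

⌊2302/37⌋ = 62, remainder 8
⌊37/8⌋ = 4, remainder 5
⌊8/5⌋ = 1, remainder 3
⌊5/3⌋ = 1, remainder 2
⌊3/2⌋ = 1, remainder 1
⌊2/1⌋ = 2, remainder 0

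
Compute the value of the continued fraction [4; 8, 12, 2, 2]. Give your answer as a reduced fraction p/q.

2066/501

Build up convergents one term at a time:
a_0 = 4: 4/1
a_1 = 8: 33/8
a_2 = 12: 400/97
a_3 = 2: 833/202
a_4 = 2: 2066/501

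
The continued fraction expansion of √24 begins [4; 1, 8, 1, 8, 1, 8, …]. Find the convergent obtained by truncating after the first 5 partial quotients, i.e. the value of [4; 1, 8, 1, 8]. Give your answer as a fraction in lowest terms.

436/89

Collapse the nested fraction from the inside out:
Start with 8.
1 + 1/(8/1) = 1 + 1/8 = 9/8
8 + 1/(9/8) = 8 + 8/9 = 80/9
1 + 1/(80/9) = 1 + 9/80 = 89/80
4 + 1/(89/80) = 4 + 80/89 = 436/89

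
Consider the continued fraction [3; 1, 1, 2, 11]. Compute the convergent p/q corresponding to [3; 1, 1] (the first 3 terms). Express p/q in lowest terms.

a_0 = 3: 3/1
a_1 = 1: 4/1
a_2 = 1: 7/2

7/2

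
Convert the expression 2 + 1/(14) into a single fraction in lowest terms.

Start with 14.
2 + 1/(14/1) = 2 + 1/14 = 29/14

29/14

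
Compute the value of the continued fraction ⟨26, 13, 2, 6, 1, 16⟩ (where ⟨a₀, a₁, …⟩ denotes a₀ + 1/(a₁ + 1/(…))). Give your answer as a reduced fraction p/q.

88835/3407

Starting at the tail and folding back:
Start with 16.
1 + 1/(16/1) = 1 + 1/16 = 17/16
6 + 1/(17/16) = 6 + 16/17 = 118/17
2 + 1/(118/17) = 2 + 17/118 = 253/118
13 + 1/(253/118) = 13 + 118/253 = 3407/253
26 + 1/(3407/253) = 26 + 253/3407 = 88835/3407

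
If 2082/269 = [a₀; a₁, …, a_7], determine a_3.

2082 ÷ 269 → quotient 7, remainder 199
269 ÷ 199 → quotient 1, remainder 70
199 ÷ 70 → quotient 2, remainder 59
70 ÷ 59 → quotient 1, remainder 11

1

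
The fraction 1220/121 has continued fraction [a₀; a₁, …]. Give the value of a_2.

1220 = 10·121 + 10, so a_0 = 10
121 = 12·10 + 1, so a_1 = 12
10 = 10·1 + 0, so a_2 = 10

10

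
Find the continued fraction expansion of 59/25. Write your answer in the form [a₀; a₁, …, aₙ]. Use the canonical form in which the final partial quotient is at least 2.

[2; 2, 1, 3, 2]

⌊59/25⌋ = 2, remainder 9
⌊25/9⌋ = 2, remainder 7
⌊9/7⌋ = 1, remainder 2
⌊7/2⌋ = 3, remainder 1
⌊2/1⌋ = 2, remainder 0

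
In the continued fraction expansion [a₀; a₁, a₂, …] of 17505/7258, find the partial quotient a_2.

Apply division with remainder until the remainder is 0:
17505 ÷ 7258 → quotient 2, remainder 2989
7258 ÷ 2989 → quotient 2, remainder 1280
2989 ÷ 1280 → quotient 2, remainder 429

2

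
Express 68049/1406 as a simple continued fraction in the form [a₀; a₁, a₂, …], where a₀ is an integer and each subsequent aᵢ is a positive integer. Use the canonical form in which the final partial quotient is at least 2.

68049 = 48·1406 + 561, so a_0 = 48
1406 = 2·561 + 284, so a_1 = 2
561 = 1·284 + 277, so a_2 = 1
284 = 1·277 + 7, so a_3 = 1
277 = 39·7 + 4, so a_4 = 39
7 = 1·4 + 3, so a_5 = 1
4 = 1·3 + 1, so a_6 = 1
3 = 3·1 + 0, so a_7 = 3

[48; 2, 1, 1, 39, 1, 1, 3]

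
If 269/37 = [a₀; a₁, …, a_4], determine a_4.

Apply division with remainder until the remainder is 0:
269 = 7·37 + 10, so a_0 = 7
37 = 3·10 + 7, so a_1 = 3
10 = 1·7 + 3, so a_2 = 1
7 = 2·3 + 1, so a_3 = 2
3 = 3·1 + 0, so a_4 = 3

3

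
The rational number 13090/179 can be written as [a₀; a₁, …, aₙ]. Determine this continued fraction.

Repeatedly divide and take the remainder:
13090 ÷ 179 → quotient 73, remainder 23
179 ÷ 23 → quotient 7, remainder 18
23 ÷ 18 → quotient 1, remainder 5
18 ÷ 5 → quotient 3, remainder 3
5 ÷ 3 → quotient 1, remainder 2
3 ÷ 2 → quotient 1, remainder 1
2 ÷ 1 → quotient 2, remainder 0

[73; 7, 1, 3, 1, 1, 2]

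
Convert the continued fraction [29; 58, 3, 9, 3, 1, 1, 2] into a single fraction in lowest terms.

Start with 2.
1 + 1/(2/1) = 1 + 1/2 = 3/2
1 + 1/(3/2) = 1 + 2/3 = 5/3
3 + 1/(5/3) = 3 + 3/5 = 18/5
9 + 1/(18/5) = 9 + 5/18 = 167/18
3 + 1/(167/18) = 3 + 18/167 = 519/167
58 + 1/(519/167) = 58 + 167/519 = 30269/519
29 + 1/(30269/519) = 29 + 519/30269 = 878320/30269

878320/30269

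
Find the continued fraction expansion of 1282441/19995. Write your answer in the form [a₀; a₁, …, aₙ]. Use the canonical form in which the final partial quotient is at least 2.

1282441 = 64·19995 + 2761, so a_0 = 64
19995 = 7·2761 + 668, so a_1 = 7
2761 = 4·668 + 89, so a_2 = 4
668 = 7·89 + 45, so a_3 = 7
89 = 1·45 + 44, so a_4 = 1
45 = 1·44 + 1, so a_5 = 1
44 = 44·1 + 0, so a_6 = 44

[64; 7, 4, 7, 1, 1, 44]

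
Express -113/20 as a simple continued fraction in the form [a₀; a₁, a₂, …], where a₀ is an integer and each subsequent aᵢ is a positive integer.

[-6; 2, 1, 6]

Apply division with remainder until the remainder is 0:
-113 = -6·20 + 7, so a_0 = -6
20 = 2·7 + 6, so a_1 = 2
7 = 1·6 + 1, so a_2 = 1
6 = 6·1 + 0, so a_3 = 6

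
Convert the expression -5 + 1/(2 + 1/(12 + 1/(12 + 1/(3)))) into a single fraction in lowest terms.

-4208/931

a_0 = -5: -5/1
a_1 = 2: -9/2
a_2 = 12: -113/25
a_3 = 12: -1365/302
a_4 = 3: -4208/931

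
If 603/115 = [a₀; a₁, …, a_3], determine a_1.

Repeatedly divide and take the remainder:
⌊603/115⌋ = 5, remainder 28
⌊115/28⌋ = 4, remainder 3

4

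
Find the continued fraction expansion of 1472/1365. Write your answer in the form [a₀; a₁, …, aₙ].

Repeatedly divide and take the remainder:
⌊1472/1365⌋ = 1, remainder 107
⌊1365/107⌋ = 12, remainder 81
⌊107/81⌋ = 1, remainder 26
⌊81/26⌋ = 3, remainder 3
⌊26/3⌋ = 8, remainder 2
⌊3/2⌋ = 1, remainder 1
⌊2/1⌋ = 2, remainder 0

[1; 12, 1, 3, 8, 1, 2]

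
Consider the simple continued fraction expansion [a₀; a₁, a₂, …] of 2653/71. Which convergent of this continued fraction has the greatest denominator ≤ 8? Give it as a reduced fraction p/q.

299/8

List convergents until the denominator exceeds the bound:
a_0 = 37: 37/1  (≤ bound)
a_1 = 2: 75/2  (≤ bound)
a_2 = 1: 112/3  (≤ bound)
a_3 = 2: 299/8  (≤ bound)
a_4 = 1: 411/11  (> 8, stop)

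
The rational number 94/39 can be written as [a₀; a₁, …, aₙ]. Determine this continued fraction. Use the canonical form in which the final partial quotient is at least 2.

94 = 2·39 + 16, so a_0 = 2
39 = 2·16 + 7, so a_1 = 2
16 = 2·7 + 2, so a_2 = 2
7 = 3·2 + 1, so a_3 = 3
2 = 2·1 + 0, so a_4 = 2

[2; 2, 2, 3, 2]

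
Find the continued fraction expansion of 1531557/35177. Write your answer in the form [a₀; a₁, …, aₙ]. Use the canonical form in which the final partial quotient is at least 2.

Repeatedly divide and take the remainder:
1531557 = 43·35177 + 18946, so a_0 = 43
35177 = 1·18946 + 16231, so a_1 = 1
18946 = 1·16231 + 2715, so a_2 = 1
16231 = 5·2715 + 2656, so a_3 = 5
2715 = 1·2656 + 59, so a_4 = 1
2656 = 45·59 + 1, so a_5 = 45
59 = 59·1 + 0, so a_6 = 59

[43; 1, 1, 5, 1, 45, 59]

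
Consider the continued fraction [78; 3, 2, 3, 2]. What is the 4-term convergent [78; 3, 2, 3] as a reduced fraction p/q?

Use the convergent recurrence hₖ = aₖ·hₖ₋₁ + hₖ₋₂ (and likewise for the denominators kₖ):
a_0 = 78: 78/1
a_1 = 3: 235/3
a_2 = 2: 548/7
a_3 = 3: 1879/24

1879/24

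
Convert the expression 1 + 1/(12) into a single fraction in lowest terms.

13/12

Starting at the tail and folding back:
Start with 12.
1 + 1/(12/1) = 1 + 1/12 = 13/12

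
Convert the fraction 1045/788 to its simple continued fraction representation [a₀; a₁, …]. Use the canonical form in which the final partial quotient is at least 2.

[1; 3, 15, 8, 2]

⌊1045/788⌋ = 1, remainder 257
⌊788/257⌋ = 3, remainder 17
⌊257/17⌋ = 15, remainder 2
⌊17/2⌋ = 8, remainder 1
⌊2/1⌋ = 2, remainder 0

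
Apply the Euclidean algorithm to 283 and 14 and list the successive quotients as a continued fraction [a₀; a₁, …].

[20; 4, 1, 2]

283 = 20·14 + 3, so a_0 = 20
14 = 4·3 + 2, so a_1 = 4
3 = 1·2 + 1, so a_2 = 1
2 = 2·1 + 0, so a_3 = 2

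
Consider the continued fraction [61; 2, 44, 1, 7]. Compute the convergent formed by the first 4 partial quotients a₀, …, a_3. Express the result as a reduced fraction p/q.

5596/91

Start with 1.
44 + 1/(1/1) = 44 + 1/1 = 45/1
2 + 1/(45/1) = 2 + 1/45 = 91/45
61 + 1/(91/45) = 61 + 45/91 = 5596/91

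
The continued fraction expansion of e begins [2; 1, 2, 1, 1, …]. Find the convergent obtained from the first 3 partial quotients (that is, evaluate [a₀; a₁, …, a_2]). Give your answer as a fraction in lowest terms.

Compute successive convergents:
a_0 = 2: 2/1
a_1 = 1: 3/1
a_2 = 2: 8/3

8/3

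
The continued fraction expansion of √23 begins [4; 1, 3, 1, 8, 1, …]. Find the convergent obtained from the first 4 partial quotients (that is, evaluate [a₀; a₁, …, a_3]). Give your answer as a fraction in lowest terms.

24/5

a_0 = 4: 4/1
a_1 = 1: 5/1
a_2 = 3: 19/4
a_3 = 1: 24/5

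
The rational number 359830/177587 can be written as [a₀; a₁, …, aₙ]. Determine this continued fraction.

359830 = 2·177587 + 4656, so a_0 = 2
177587 = 38·4656 + 659, so a_1 = 38
4656 = 7·659 + 43, so a_2 = 7
659 = 15·43 + 14, so a_3 = 15
43 = 3·14 + 1, so a_4 = 3
14 = 14·1 + 0, so a_5 = 14

[2; 38, 7, 15, 3, 14]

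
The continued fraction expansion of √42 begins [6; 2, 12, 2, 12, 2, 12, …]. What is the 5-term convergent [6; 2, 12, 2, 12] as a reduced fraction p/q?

Start with 12.
2 + 1/(12/1) = 2 + 1/12 = 25/12
12 + 1/(25/12) = 12 + 12/25 = 312/25
2 + 1/(312/25) = 2 + 25/312 = 649/312
6 + 1/(649/312) = 6 + 312/649 = 4206/649

4206/649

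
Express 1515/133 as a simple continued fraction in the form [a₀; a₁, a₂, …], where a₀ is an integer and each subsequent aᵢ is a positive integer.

Apply division with remainder until the remainder is 0:
1515 = 11·133 + 52, so a_0 = 11
133 = 2·52 + 29, so a_1 = 2
52 = 1·29 + 23, so a_2 = 1
29 = 1·23 + 6, so a_3 = 1
23 = 3·6 + 5, so a_4 = 3
6 = 1·5 + 1, so a_5 = 1
5 = 5·1 + 0, so a_6 = 5

[11; 2, 1, 1, 3, 1, 5]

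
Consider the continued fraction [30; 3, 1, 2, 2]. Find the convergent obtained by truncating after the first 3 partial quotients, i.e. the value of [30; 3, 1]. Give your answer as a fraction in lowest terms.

121/4

Start with 1.
3 + 1/(1/1) = 3 + 1/1 = 4/1
30 + 1/(4/1) = 30 + 1/4 = 121/4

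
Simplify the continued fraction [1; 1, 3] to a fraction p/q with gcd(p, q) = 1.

7/4

Starting at the tail and folding back:
Start with 3.
1 + 1/(3/1) = 1 + 1/3 = 4/3
1 + 1/(4/3) = 1 + 3/4 = 7/4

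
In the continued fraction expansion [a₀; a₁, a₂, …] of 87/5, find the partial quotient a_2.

2

⌊87/5⌋ = 17, remainder 2
⌊5/2⌋ = 2, remainder 1
⌊2/1⌋ = 2, remainder 0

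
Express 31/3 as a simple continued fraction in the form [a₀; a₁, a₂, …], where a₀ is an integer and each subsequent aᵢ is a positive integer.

[10; 3]

Apply division with remainder until the remainder is 0:
31 = 10·3 + 1, so a_0 = 10
3 = 3·1 + 0, so a_1 = 3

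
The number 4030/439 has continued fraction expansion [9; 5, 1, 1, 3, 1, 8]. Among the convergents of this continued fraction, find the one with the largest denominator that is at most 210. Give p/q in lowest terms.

a_0 = 9: 9/1  (≤ bound)
a_1 = 5: 46/5  (≤ bound)
a_2 = 1: 55/6  (≤ bound)
a_3 = 1: 101/11  (≤ bound)
a_4 = 3: 358/39  (≤ bound)
a_5 = 1: 459/50  (≤ bound)
a_6 = 8: 4030/439  (> 210, stop)

459/50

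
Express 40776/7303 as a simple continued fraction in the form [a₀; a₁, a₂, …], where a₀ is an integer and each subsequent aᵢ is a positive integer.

40776 = 5·7303 + 4261, so a_0 = 5
7303 = 1·4261 + 3042, so a_1 = 1
4261 = 1·3042 + 1219, so a_2 = 1
3042 = 2·1219 + 604, so a_3 = 2
1219 = 2·604 + 11, so a_4 = 2
604 = 54·11 + 10, so a_5 = 54
11 = 1·10 + 1, so a_6 = 1
10 = 10·1 + 0, so a_7 = 10

[5; 1, 1, 2, 2, 54, 1, 10]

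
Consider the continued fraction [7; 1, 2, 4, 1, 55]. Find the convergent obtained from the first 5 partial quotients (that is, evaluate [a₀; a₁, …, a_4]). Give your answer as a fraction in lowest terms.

a_0 = 7: 7/1
a_1 = 1: 8/1
a_2 = 2: 23/3
a_3 = 4: 100/13
a_4 = 1: 123/16

123/16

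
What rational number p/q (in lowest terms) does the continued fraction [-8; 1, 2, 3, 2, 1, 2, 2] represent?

Work from the innermost term outward:
Start with 2.
2 + 1/(2/1) = 2 + 1/2 = 5/2
1 + 1/(5/2) = 1 + 2/5 = 7/5
2 + 1/(7/5) = 2 + 5/7 = 19/7
3 + 1/(19/7) = 3 + 7/19 = 64/19
2 + 1/(64/19) = 2 + 19/64 = 147/64
1 + 1/(147/64) = 1 + 64/147 = 211/147
-8 + 1/(211/147) = -8 + 147/211 = -1541/211

-1541/211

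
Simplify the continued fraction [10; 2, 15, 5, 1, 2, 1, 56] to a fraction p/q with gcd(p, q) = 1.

428892/40909

Collapse the nested fraction from the inside out:
Start with 56.
1 + 1/(56/1) = 1 + 1/56 = 57/56
2 + 1/(57/56) = 2 + 56/57 = 170/57
1 + 1/(170/57) = 1 + 57/170 = 227/170
5 + 1/(227/170) = 5 + 170/227 = 1305/227
15 + 1/(1305/227) = 15 + 227/1305 = 19802/1305
2 + 1/(19802/1305) = 2 + 1305/19802 = 40909/19802
10 + 1/(40909/19802) = 10 + 19802/40909 = 428892/40909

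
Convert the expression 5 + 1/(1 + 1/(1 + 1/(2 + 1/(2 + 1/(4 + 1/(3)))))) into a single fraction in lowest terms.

Start with 3.
4 + 1/(3/1) = 4 + 1/3 = 13/3
2 + 1/(13/3) = 2 + 3/13 = 29/13
2 + 1/(29/13) = 2 + 13/29 = 71/29
1 + 1/(71/29) = 1 + 29/71 = 100/71
1 + 1/(100/71) = 1 + 71/100 = 171/100
5 + 1/(171/100) = 5 + 100/171 = 955/171

955/171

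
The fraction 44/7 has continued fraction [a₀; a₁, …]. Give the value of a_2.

44 ÷ 7 → quotient 6, remainder 2
7 ÷ 2 → quotient 3, remainder 1
2 ÷ 1 → quotient 2, remainder 0

2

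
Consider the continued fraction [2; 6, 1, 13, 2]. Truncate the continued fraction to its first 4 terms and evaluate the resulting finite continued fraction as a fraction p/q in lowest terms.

208/97

a_0 = 2: 2/1
a_1 = 6: 13/6
a_2 = 1: 15/7
a_3 = 13: 208/97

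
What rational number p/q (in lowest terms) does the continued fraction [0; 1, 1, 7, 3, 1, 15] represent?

Compute successive convergents:
a_0 = 0: 0/1
a_1 = 1: 1/1
a_2 = 1: 1/2
a_3 = 7: 8/15
a_4 = 3: 25/47
a_5 = 1: 33/62
a_6 = 15: 520/977

520/977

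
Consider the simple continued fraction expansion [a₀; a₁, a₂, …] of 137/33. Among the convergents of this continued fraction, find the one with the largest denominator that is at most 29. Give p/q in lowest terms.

List convergents until the denominator exceeds the bound:
a_0 = 4: 4/1  (≤ bound)
a_1 = 6: 25/6  (≤ bound)
a_2 = 1: 29/7  (≤ bound)
a_3 = 1: 54/13  (≤ bound)
a_4 = 2: 137/33  (> 29, stop)

54/13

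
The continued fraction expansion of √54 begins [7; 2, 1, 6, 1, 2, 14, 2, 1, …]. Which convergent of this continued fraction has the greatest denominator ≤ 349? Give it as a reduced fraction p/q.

485/66

a_0 = 7: 7/1  (≤ bound)
a_1 = 2: 15/2  (≤ bound)
a_2 = 1: 22/3  (≤ bound)
a_3 = 6: 147/20  (≤ bound)
a_4 = 1: 169/23  (≤ bound)
a_5 = 2: 485/66  (≤ bound)
a_6 = 14: 6959/947  (> 349, stop)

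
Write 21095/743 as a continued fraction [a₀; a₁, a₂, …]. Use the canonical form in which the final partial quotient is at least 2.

[28; 2, 1, 1, 4, 5, 6]

⌊21095/743⌋ = 28, remainder 291
⌊743/291⌋ = 2, remainder 161
⌊291/161⌋ = 1, remainder 130
⌊161/130⌋ = 1, remainder 31
⌊130/31⌋ = 4, remainder 6
⌊31/6⌋ = 5, remainder 1
⌊6/1⌋ = 6, remainder 0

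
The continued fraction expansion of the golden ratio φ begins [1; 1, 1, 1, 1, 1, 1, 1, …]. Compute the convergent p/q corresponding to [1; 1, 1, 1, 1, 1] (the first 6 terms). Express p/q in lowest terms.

13/8

Collapse the nested fraction from the inside out:
Start with 1.
1 + 1/(1/1) = 1 + 1/1 = 2/1
1 + 1/(2/1) = 1 + 1/2 = 3/2
1 + 1/(3/2) = 1 + 2/3 = 5/3
1 + 1/(5/3) = 1 + 3/5 = 8/5
1 + 1/(8/5) = 1 + 5/8 = 13/8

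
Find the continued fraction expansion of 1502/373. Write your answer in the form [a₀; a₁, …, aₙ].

Repeatedly divide and take the remainder:
1502 ÷ 373 → quotient 4, remainder 10
373 ÷ 10 → quotient 37, remainder 3
10 ÷ 3 → quotient 3, remainder 1
3 ÷ 1 → quotient 3, remainder 0

[4; 37, 3, 3]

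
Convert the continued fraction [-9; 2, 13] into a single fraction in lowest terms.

a_0 = -9: -9/1
a_1 = 2: -17/2
a_2 = 13: -230/27

-230/27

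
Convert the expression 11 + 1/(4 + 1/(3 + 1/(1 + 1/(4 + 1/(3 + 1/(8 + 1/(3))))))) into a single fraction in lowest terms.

75755/6743

Use the convergent recurrence hₖ = aₖ·hₖ₋₁ + hₖ₋₂ (and likewise for the denominators kₖ):
a_0 = 11: 11/1
a_1 = 4: 45/4
a_2 = 3: 146/13
a_3 = 1: 191/17
a_4 = 4: 910/81
a_5 = 3: 2921/260
a_6 = 8: 24278/2161
a_7 = 3: 75755/6743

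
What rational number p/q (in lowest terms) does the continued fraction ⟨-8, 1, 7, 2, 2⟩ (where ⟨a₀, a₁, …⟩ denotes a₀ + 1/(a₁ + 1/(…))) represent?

Starting at the tail and folding back:
Start with 2.
2 + 1/(2/1) = 2 + 1/2 = 5/2
7 + 1/(5/2) = 7 + 2/5 = 37/5
1 + 1/(37/5) = 1 + 5/37 = 42/37
-8 + 1/(42/37) = -8 + 37/42 = -299/42

-299/42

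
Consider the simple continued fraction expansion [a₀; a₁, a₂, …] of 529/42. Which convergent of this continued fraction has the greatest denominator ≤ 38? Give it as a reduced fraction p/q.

List convergents until the denominator exceeds the bound:
a_0 = 12: 12/1  (≤ bound)
a_1 = 1: 13/1  (≤ bound)
a_2 = 1: 25/2  (≤ bound)
a_3 = 2: 63/5  (≤ bound)
a_4 = 8: 529/42  (> 38, stop)

63/5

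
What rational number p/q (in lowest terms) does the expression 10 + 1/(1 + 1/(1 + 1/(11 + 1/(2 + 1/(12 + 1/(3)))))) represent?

Starting at the tail and folding back:
Start with 3.
12 + 1/(3/1) = 12 + 1/3 = 37/3
2 + 1/(37/3) = 2 + 3/37 = 77/37
11 + 1/(77/37) = 11 + 37/77 = 884/77
1 + 1/(884/77) = 1 + 77/884 = 961/884
1 + 1/(961/884) = 1 + 884/961 = 1845/961
10 + 1/(1845/961) = 10 + 961/1845 = 19411/1845

19411/1845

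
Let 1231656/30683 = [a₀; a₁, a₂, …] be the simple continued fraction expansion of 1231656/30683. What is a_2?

⌊1231656/30683⌋ = 40, remainder 4336
⌊30683/4336⌋ = 7, remainder 331
⌊4336/331⌋ = 13, remainder 33

13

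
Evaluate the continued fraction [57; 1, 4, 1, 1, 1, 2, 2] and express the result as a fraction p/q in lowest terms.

6187/107

Start with 2.
2 + 1/(2/1) = 2 + 1/2 = 5/2
1 + 1/(5/2) = 1 + 2/5 = 7/5
1 + 1/(7/5) = 1 + 5/7 = 12/7
1 + 1/(12/7) = 1 + 7/12 = 19/12
4 + 1/(19/12) = 4 + 12/19 = 88/19
1 + 1/(88/19) = 1 + 19/88 = 107/88
57 + 1/(107/88) = 57 + 88/107 = 6187/107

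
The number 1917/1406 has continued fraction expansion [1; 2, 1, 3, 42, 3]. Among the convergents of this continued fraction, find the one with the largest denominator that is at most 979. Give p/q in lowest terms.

634/465

List convergents until the denominator exceeds the bound:
a_0 = 1: 1/1  (≤ bound)
a_1 = 2: 3/2  (≤ bound)
a_2 = 1: 4/3  (≤ bound)
a_3 = 3: 15/11  (≤ bound)
a_4 = 42: 634/465  (≤ bound)
a_5 = 3: 1917/1406  (> 979, stop)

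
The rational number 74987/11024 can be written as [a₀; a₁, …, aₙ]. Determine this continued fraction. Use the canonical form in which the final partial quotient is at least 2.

Repeatedly divide and take the remainder:
74987 = 6·11024 + 8843, so a_0 = 6
11024 = 1·8843 + 2181, so a_1 = 1
8843 = 4·2181 + 119, so a_2 = 4
2181 = 18·119 + 39, so a_3 = 18
119 = 3·39 + 2, so a_4 = 3
39 = 19·2 + 1, so a_5 = 19
2 = 2·1 + 0, so a_6 = 2

[6; 1, 4, 18, 3, 19, 2]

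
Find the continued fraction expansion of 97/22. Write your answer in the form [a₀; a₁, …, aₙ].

97 ÷ 22 → quotient 4, remainder 9
22 ÷ 9 → quotient 2, remainder 4
9 ÷ 4 → quotient 2, remainder 1
4 ÷ 1 → quotient 4, remainder 0

[4; 2, 2, 4]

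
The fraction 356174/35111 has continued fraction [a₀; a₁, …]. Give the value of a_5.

356174 ÷ 35111 → quotient 10, remainder 5064
35111 ÷ 5064 → quotient 6, remainder 4727
5064 ÷ 4727 → quotient 1, remainder 337
4727 ÷ 337 → quotient 14, remainder 9
337 ÷ 9 → quotient 37, remainder 4
9 ÷ 4 → quotient 2, remainder 1

2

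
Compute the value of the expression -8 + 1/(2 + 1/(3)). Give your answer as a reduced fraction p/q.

Work from the innermost term outward:
Start with 3.
2 + 1/(3/1) = 2 + 1/3 = 7/3
-8 + 1/(7/3) = -8 + 3/7 = -53/7

-53/7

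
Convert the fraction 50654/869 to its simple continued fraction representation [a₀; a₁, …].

[58; 3, 2, 4, 2, 1, 8]

Repeatedly divide and take the remainder:
⌊50654/869⌋ = 58, remainder 252
⌊869/252⌋ = 3, remainder 113
⌊252/113⌋ = 2, remainder 26
⌊113/26⌋ = 4, remainder 9
⌊26/9⌋ = 2, remainder 8
⌊9/8⌋ = 1, remainder 1
⌊8/1⌋ = 8, remainder 0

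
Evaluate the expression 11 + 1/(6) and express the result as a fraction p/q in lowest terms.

Work from the innermost term outward:
Start with 6.
11 + 1/(6/1) = 11 + 1/6 = 67/6

67/6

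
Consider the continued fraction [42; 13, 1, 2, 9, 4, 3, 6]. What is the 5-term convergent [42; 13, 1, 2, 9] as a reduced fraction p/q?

16114/383

a_0 = 42: 42/1
a_1 = 13: 547/13
a_2 = 1: 589/14
a_3 = 2: 1725/41
a_4 = 9: 16114/383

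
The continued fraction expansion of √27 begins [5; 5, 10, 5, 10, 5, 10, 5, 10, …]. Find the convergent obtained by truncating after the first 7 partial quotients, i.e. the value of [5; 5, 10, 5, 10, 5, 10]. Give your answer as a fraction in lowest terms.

Start with 10.
5 + 1/(10/1) = 5 + 1/10 = 51/10
10 + 1/(51/10) = 10 + 10/51 = 520/51
5 + 1/(520/51) = 5 + 51/520 = 2651/520
10 + 1/(2651/520) = 10 + 520/2651 = 27030/2651
5 + 1/(27030/2651) = 5 + 2651/27030 = 137801/27030
5 + 1/(137801/27030) = 5 + 27030/137801 = 716035/137801

716035/137801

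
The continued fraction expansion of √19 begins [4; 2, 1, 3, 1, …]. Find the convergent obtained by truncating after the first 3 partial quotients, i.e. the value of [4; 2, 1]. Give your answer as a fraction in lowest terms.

13/3

Start with 1.
2 + 1/(1/1) = 2 + 1/1 = 3/1
4 + 1/(3/1) = 4 + 1/3 = 13/3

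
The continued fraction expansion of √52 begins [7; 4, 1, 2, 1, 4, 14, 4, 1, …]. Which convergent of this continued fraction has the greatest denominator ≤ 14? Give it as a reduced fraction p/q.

a_0 = 7: 7/1  (≤ bound)
a_1 = 4: 29/4  (≤ bound)
a_2 = 1: 36/5  (≤ bound)
a_3 = 2: 101/14  (≤ bound)
a_4 = 1: 137/19  (> 14, stop)

101/14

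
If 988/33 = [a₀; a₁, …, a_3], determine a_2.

988 = 29·33 + 31, so a_0 = 29
33 = 1·31 + 2, so a_1 = 1
31 = 15·2 + 1, so a_2 = 15

15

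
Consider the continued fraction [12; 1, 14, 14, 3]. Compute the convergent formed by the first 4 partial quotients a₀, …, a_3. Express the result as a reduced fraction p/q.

Start with 14.
14 + 1/(14/1) = 14 + 1/14 = 197/14
1 + 1/(197/14) = 1 + 14/197 = 211/197
12 + 1/(211/197) = 12 + 197/211 = 2729/211

2729/211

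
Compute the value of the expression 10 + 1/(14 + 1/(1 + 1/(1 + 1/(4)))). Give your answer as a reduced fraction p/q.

1319/131

a_0 = 10: 10/1
a_1 = 14: 141/14
a_2 = 1: 151/15
a_3 = 1: 292/29
a_4 = 4: 1319/131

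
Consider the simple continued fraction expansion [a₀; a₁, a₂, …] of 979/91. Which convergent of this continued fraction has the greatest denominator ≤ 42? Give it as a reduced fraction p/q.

312/29

a_0 = 10: 10/1  (≤ bound)
a_1 = 1: 11/1  (≤ bound)
a_2 = 3: 43/4  (≤ bound)
a_3 = 7: 312/29  (≤ bound)
a_4 = 3: 979/91  (> 42, stop)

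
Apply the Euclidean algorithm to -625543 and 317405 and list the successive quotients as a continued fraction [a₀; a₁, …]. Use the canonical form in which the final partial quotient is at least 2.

[-2; 34, 3, 1, 55, 1, 3, 10]

Repeatedly divide and take the remainder:
⌊-625543/317405⌋ = -2, remainder 9267
⌊317405/9267⌋ = 34, remainder 2327
⌊9267/2327⌋ = 3, remainder 2286
⌊2327/2286⌋ = 1, remainder 41
⌊2286/41⌋ = 55, remainder 31
⌊41/31⌋ = 1, remainder 10
⌊31/10⌋ = 3, remainder 1
⌊10/1⌋ = 10, remainder 0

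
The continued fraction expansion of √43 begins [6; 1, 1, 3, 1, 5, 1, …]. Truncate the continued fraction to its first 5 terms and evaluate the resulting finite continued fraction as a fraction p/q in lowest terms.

59/9

Start with 1.
3 + 1/(1/1) = 3 + 1/1 = 4/1
1 + 1/(4/1) = 1 + 1/4 = 5/4
1 + 1/(5/4) = 1 + 4/5 = 9/5
6 + 1/(9/5) = 6 + 5/9 = 59/9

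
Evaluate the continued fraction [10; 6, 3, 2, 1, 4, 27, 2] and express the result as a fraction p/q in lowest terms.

166665/16406

a_0 = 10: 10/1
a_1 = 6: 61/6
a_2 = 3: 193/19
a_3 = 2: 447/44
a_4 = 1: 640/63
a_5 = 4: 3007/296
a_6 = 27: 81829/8055
a_7 = 2: 166665/16406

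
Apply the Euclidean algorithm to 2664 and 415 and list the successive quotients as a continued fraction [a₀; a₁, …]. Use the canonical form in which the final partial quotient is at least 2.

2664 = 6·415 + 174, so a_0 = 6
415 = 2·174 + 67, so a_1 = 2
174 = 2·67 + 40, so a_2 = 2
67 = 1·40 + 27, so a_3 = 1
40 = 1·27 + 13, so a_4 = 1
27 = 2·13 + 1, so a_5 = 2
13 = 13·1 + 0, so a_6 = 13

[6; 2, 2, 1, 1, 2, 13]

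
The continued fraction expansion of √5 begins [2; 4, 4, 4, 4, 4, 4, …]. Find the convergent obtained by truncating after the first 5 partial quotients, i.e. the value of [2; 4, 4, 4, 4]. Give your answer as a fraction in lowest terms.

682/305

a_0 = 2: 2/1
a_1 = 4: 9/4
a_2 = 4: 38/17
a_3 = 4: 161/72
a_4 = 4: 682/305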